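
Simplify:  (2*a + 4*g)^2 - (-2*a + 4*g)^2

32*a*g

Binomially expand both and collect terms in (4*g), (2*a).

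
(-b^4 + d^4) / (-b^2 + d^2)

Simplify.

-b^4 + d^4 factors as -(b - d)*(b + d)*(b^2 + d^2).

b^2 + d^2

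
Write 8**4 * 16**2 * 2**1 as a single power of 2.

8**4 = 2**12; 16**2 = 2**8; 2**1 = 2**1
Combine exponents: 2**21

2**21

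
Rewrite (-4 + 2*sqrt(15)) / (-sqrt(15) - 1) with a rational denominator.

(-17 + 3*sqrt(15))/7

Multiply numerator and denominator by -1 + sqrt(15).
Denominator becomes -14; numerator becomes -6*sqrt(15) + 34.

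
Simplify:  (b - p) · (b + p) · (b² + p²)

b⁴ - p⁴

Telescope via difference of squares: (b+p)(b-p) = b² - p², then repeat with the next factor.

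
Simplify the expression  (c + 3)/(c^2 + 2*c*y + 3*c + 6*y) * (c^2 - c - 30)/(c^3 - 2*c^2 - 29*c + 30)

Factor: c^2 + 2*c*y + 3*c + 6*y = (c + 2*y)*(c + 3);  c^2 - c - 30 = (c - 6)*(c + 5);  c^3 - 2*c^2 - 29*c + 30 = (c - 6)*(c + 5)*(c - 1)
Cancel the common factors (c + 3), (c + 5), (c - 6).

1/(c^2 + 2*c*y - c - 2*y)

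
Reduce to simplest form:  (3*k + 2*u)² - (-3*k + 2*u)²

24*k*u

Write as f((2*u),(3*k)) - f((2*u),-(3*k)) and expand.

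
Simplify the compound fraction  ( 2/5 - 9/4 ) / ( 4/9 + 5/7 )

-2331/1460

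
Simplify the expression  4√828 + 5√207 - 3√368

4√828 = 24*√23; 5√207 = 15*√23; 3√368 = 12*√23
Combine: (24 + 15 - 12)·√23 = 27*√23

27*√23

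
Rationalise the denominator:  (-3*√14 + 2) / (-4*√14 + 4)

(√14 + 40)/52

Multiply numerator and denominator by 4 + 4*√14.
Denominator becomes -208; numerator becomes -160 - 4*√14.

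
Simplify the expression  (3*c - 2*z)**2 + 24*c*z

Expand the square and combine the 24*c*z term.

(3*c + 2*z)**2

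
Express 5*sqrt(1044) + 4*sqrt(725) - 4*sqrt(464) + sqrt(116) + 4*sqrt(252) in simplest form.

24*sqrt(7) + 36*sqrt(29)

5*sqrt(1044) = 30*sqrt(29); 4*sqrt(725) = 20*sqrt(29); 4*sqrt(464) = 16*sqrt(29); sqrt(116) = 2*sqrt(29); 4*sqrt(252) = 24*sqrt(7)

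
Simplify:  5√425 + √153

5√425 = 25*√17; √153 = 3*√17
Combine: (25 + 3)·√17 = 28*√17

28*√17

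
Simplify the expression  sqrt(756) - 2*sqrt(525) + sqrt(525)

sqrt(756) = 6*sqrt(21); 2*sqrt(525) = 10*sqrt(21); sqrt(525) = 5*sqrt(21)
Combine: (6 - 10 + 5)·sqrt(21) = sqrt(21)

sqrt(21)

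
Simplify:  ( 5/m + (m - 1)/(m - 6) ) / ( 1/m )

Numerator: 5/m + (m - 1)/(m - 6) = (m² + 4*m - 30)/(m² - 6*m)
Denominator: 1/m = 1/m
Divide: ((m² + 4*m - 30)/(m² - 6*m)) · (m) = (m² + 4*m - 30)/(m - 6)

(m² + 4*m - 30)/(m - 6)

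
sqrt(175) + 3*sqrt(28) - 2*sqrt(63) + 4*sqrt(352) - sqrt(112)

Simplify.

sqrt(175) = 5*sqrt(7); 3*sqrt(28) = 6*sqrt(7); 2*sqrt(63) = 6*sqrt(7); 4*sqrt(352) = 16*sqrt(22); sqrt(112) = 4*sqrt(7)

sqrt(7) + 16*sqrt(22)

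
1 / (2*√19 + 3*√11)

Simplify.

(-2*√19 + 3*√11)/23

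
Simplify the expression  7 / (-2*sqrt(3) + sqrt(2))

(-14*sqrt(3) - 7*sqrt(2))/10

Multiply numerator and denominator by sqrt(2) + 2*sqrt(3).
Denominator becomes -10; numerator becomes 7*sqrt(2) + 14*sqrt(3).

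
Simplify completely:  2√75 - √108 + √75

9*√3

2√75 = 10*√3; √108 = 6*√3; √75 = 5*√3
Combine: (10 - 6 + 5)·√3 = 9*√3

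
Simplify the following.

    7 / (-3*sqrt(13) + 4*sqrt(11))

Multiply numerator and denominator by 3*sqrt(13) + 4*sqrt(11).
Denominator becomes 59; numerator becomes 21*sqrt(13) + 28*sqrt(11).

(21*sqrt(13) + 28*sqrt(11))/59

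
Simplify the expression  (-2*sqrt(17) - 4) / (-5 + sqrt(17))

(27 + 7*sqrt(17))/4

Multiply numerator and denominator by -5 - sqrt(17).
Denominator becomes 8; numerator becomes 54 + 14*sqrt(17).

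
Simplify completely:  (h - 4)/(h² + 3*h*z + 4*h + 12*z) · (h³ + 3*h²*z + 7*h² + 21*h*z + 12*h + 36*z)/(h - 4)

Factor: h² + 3*h*z + 4*h + 12*z = (h + 4)·(h + 3*z);  h³ + 3*h²*z + 7*h² + 21*h*z + 12*h + 36*z = (h + 4)·(h + 3)·(h + 3*z)
Cancel the common factors (h - 4), (h + 3*z), (h + 4).

h + 3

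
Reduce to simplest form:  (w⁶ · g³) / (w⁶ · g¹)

Quotient: g²

g²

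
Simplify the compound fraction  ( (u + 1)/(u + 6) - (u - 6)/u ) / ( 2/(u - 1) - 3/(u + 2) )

(-u^3 - 37*u^2 - 34*u + 72)/(u^3 - u^2 - 42*u)

Numerator: (u + 1)/(u + 6) - (u - 6)/u = (u + 36)/(u^2 + 6*u)
Denominator: 2/(u - 1) - 3/(u + 2) = (-u + 7)/(u^2 + u - 2)
Divide: ((u + 36)/(u^2 + 6*u)) · ((u^2 + u - 2)/(-u + 7)) = (-u^3 - 37*u^2 - 34*u + 72)/(u^3 - u^2 - 42*u)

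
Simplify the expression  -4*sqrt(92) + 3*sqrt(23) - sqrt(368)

-9*sqrt(23)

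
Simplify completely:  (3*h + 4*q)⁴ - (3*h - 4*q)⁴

864*h³*q + 1536*h*q³

Binomially expand both and collect terms in (3*h), (4*q).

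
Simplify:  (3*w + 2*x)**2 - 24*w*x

(3*w - 2*x)**2

Expanding gives 9*w**2 - 12*w*x + 4*x**2, a perfect square.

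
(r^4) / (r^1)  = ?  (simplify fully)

Quotient: r^3

r^3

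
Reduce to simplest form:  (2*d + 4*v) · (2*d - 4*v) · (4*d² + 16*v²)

16*d⁴ - 256*v⁴

Telescope via difference of squares: ((2*d)+(4*v))((2*d)-(4*v)) = 4*d² - 16*v², then repeat with the next factor.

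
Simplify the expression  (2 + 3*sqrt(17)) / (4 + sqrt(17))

-10*sqrt(17) + 43

Multiply numerator and denominator by -sqrt(17) + 4.
Denominator becomes -1; numerator becomes -43 + 10*sqrt(17).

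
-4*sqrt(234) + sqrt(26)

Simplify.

-11*sqrt(26)

4*sqrt(234) = 12*sqrt(26); sqrt(26) = sqrt(26)
Combine: (-12 + 1)·sqrt(26) = -11*sqrt(26)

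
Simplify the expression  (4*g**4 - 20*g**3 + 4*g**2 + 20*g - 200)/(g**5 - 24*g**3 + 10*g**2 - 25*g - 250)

4/(g + 5)

Factor: 4*g**4 - 20*g**3 + 4*g**2 + 20*g - 200 = 4*(g**2 - 2*g + 5)*(g + 2)*(g - 5);  g**5 - 24*g**3 + 10*g**2 - 25*g - 250 = (g + 5)*(g**2 - 2*g + 5)*(g + 2)*(g - 5)
Cancel the common factors (g**2 - 2*g + 5), (g + 2), (g - 5).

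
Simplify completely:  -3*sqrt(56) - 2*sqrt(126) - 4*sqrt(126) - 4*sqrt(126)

-36*sqrt(14)

3*sqrt(56) = 6*sqrt(14); 2*sqrt(126) = 6*sqrt(14); 4*sqrt(126) = 12*sqrt(14); 4*sqrt(126) = 12*sqrt(14)
Combine: (-6 - 6 - 12 - 12)·sqrt(14) = -36*sqrt(14)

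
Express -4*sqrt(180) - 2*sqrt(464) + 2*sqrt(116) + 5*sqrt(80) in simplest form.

4*sqrt(180) = 24*sqrt(5); 2*sqrt(464) = 8*sqrt(29); 2*sqrt(116) = 4*sqrt(29); 5*sqrt(80) = 20*sqrt(5)

-4*sqrt(29) - 4*sqrt(5)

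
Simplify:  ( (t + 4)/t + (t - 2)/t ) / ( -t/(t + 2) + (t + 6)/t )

Numerator: (t + 4)/t + (t - 2)/t = (2*t + 2)/t
Denominator: -t/(t + 2) + (t + 6)/t = (8*t + 12)/(t^2 + 2*t)
Divide: ((2*t + 2)/t) · ((t^2 + 2*t)/(8*t + 12)) = (t^2 + 3*t + 2)/(4*t + 6)

(t^2 + 3*t + 2)/(4*t + 6)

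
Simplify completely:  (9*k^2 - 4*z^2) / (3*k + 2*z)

3*k - 2*z

Factor (3*k)^2 - (2*z)^2 and cancel (3*k + 2*z).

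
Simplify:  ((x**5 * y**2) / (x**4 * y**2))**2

x**2

Inside the bracket: x**1
Raise to the power 2: x**2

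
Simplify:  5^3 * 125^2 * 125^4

5^21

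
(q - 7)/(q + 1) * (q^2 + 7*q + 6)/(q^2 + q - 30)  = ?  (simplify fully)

Factor: q^2 + 7*q + 6 = (q + 6)*(q + 1);  q^2 + q - 30 = (q - 5)*(q + 6)
Cancel the common factors (q + 1), (q + 6).

(q - 7)/(q - 5)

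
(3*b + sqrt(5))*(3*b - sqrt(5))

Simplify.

9*b**2 - 5

(3*b)**2 - (sqrt(5))**2 = 9*b**2 - 5.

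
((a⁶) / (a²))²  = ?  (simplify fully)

Inside the bracket: a⁴
Raise to the power 2: a⁸

a⁸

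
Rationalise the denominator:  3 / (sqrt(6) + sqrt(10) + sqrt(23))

Group as (sqrt(6) + sqrt(10)) + sqrt(23); multiply by (sqrt(6) + sqrt(10)) - sqrt(23), then rationalise the remaining surd.

(-12*sqrt(345) - 21*sqrt(23) + 57*sqrt(10) + 81*sqrt(6))/191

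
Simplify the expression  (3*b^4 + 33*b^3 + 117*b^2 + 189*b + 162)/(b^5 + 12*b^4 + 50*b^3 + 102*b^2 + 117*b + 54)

3/(b + 1)

Factor: 3*b^4 + 33*b^3 + 117*b^2 + 189*b + 162 = 3*(b + 6)*(b + 3)*(b^2 + 2*b + 3);  b^5 + 12*b^4 + 50*b^3 + 102*b^2 + 117*b + 54 = (b + 6)*(b^2 + 2*b + 3)*(b + 3)*(b + 1)
Cancel the common factors (b^2 + 2*b + 3), (b + 6), (b + 3).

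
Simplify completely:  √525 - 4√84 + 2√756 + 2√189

√525 = 5*√21; 4√84 = 8*√21; 2√756 = 12*√21; 2√189 = 6*√21
Combine: (5 - 8 + 12 + 6)·√21 = 15*√21

15*√21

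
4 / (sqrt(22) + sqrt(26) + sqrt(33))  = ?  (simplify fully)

(-176*sqrt(39) + 60*sqrt(33) + 116*sqrt(26) + 148*sqrt(22))/2063

Group as (sqrt(26) + sqrt(33)) + sqrt(22); multiply by (sqrt(26) + sqrt(33)) - sqrt(22), then rationalise the remaining surd.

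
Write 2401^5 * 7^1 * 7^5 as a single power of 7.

2401^5 = 7^20; 7^1 = 7^1; 7^5 = 7^5
Combine exponents: 7^26

7^26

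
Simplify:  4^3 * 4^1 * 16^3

4^3 = 2^6; 4^1 = 2^2; 16^3 = 2^12
Combine exponents: 2^20

2^20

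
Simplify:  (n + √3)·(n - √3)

n² - 3

Product of conjugates: (P+Q)(P-Q) = P^2 - Q^2.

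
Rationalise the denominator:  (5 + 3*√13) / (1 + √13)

(√13 + 17)/6

Multiply numerator and denominator by -√13 + 1.
Denominator becomes -12; numerator becomes -34 - 2*√13.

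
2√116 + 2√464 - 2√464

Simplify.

4*√29

2√116 = 4*√29; 2√464 = 8*√29; 2√464 = 8*√29
Combine: (4 + 8 - 8)·√29 = 4*√29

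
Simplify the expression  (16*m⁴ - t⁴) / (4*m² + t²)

4*m² - t²

Difference of fourth powers: factor out (4*m² + t²).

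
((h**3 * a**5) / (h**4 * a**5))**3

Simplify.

h**(-3)

Inside the bracket: (h**-1)
Raise to the power 3: (h**-3)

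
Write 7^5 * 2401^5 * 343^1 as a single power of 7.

7^5 = 7^5; 2401^5 = 7^20; 343^1 = 7^3
Combine exponents: 7^28

7^28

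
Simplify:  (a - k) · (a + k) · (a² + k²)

(a+k)(a-k) = a² - k²; continue pairing.

a⁴ - k⁴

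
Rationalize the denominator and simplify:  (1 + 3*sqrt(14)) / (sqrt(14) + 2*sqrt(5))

(-42 - sqrt(14) + 2*sqrt(5) + 6*sqrt(70))/6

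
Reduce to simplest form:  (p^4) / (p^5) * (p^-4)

p^(-5)

Quotient: (p^-1)
Multiply by (p^-4): add exponents.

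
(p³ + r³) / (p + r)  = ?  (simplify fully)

p² - p*r + r²

p^3 + r^3 = (p + r)(p² - p*r + r²).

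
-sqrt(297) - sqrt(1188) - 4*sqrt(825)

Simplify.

sqrt(297) = 3*sqrt(33); sqrt(1188) = 6*sqrt(33); 4*sqrt(825) = 20*sqrt(33)
Combine: (-3 - 6 - 20)·sqrt(33) = -29*sqrt(33)

-29*sqrt(33)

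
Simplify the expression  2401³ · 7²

7^14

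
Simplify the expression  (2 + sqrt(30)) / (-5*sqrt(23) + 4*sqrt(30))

Multiply numerator and denominator by 4*sqrt(30) + 5*sqrt(23).
Denominator becomes -95; numerator becomes 8*sqrt(30) + 10*sqrt(23) + 120 + 5*sqrt(690).

(-5*sqrt(690) - 120 - 10*sqrt(23) - 8*sqrt(30))/95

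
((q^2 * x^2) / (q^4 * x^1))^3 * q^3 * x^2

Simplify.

Inside the bracket: (q^-2) * x^1
Raise to the power 3: (q^-6) * x^3
Multiply by q^3 * x^2: add exponents.

x^5/q^3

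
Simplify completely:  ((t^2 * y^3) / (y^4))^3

t^6/y^3

Inside the bracket: t^2 * (y^-1)
Raise to the power 3: t^6 * (y^-3)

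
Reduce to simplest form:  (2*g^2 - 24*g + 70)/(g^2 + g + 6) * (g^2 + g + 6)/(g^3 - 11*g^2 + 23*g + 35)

2/(g + 1)

Factor: 2*g^2 - 24*g + 70 = 2*(g - 7)*(g - 5);  g^3 - 11*g^2 + 23*g + 35 = (g - 7)*(g - 5)*(g + 1)
Cancel the common factors (g^2 + g + 6), (g - 7), (g - 5).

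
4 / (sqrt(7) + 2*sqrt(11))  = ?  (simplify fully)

Multiply numerator and denominator by -2*sqrt(11) + sqrt(7).
Denominator becomes -37; numerator becomes -8*sqrt(11) + 4*sqrt(7).

(-4*sqrt(7) + 8*sqrt(11))/37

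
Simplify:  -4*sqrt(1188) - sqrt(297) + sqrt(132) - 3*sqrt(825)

-40*sqrt(33)

4*sqrt(1188) = 24*sqrt(33); sqrt(297) = 3*sqrt(33); sqrt(132) = 2*sqrt(33); 3*sqrt(825) = 15*sqrt(33)
Combine: (-24 - 3 + 2 - 15)·sqrt(33) = -40*sqrt(33)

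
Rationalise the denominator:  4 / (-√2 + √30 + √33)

(-244*√2 - 4*√33 + 20*√30 + 48*√55)/239

Group as (√30 + √33) - √2; multiply by (√30 + √33) + √2, then rationalise the remaining surd.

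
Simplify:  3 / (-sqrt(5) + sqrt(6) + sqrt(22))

-63*sqrt(6) - 12*sqrt(165) + 69*sqrt(5) + 33*sqrt(22)

Group as (sqrt(6) + sqrt(22)) - sqrt(5); multiply by (sqrt(6) + sqrt(22)) + sqrt(5), then rationalise the remaining surd.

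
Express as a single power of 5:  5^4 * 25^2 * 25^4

5^16

5^4 = 5^4; 25^2 = 5^4; 25^4 = 5^8
Combine exponents: 5^16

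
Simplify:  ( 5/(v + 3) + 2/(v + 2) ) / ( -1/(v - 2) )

(-7*v² - 2*v + 32)/(v² + 5*v + 6)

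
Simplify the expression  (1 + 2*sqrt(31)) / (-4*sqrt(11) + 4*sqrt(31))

Multiply numerator and denominator by 4*sqrt(11) + 4*sqrt(31).
Denominator becomes 320; numerator becomes 4*sqrt(11) + 4*sqrt(31) + 8*sqrt(341) + 248.

(sqrt(11) + sqrt(31) + 2*sqrt(341) + 62)/80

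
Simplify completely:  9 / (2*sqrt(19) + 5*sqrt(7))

Multiply numerator and denominator by -2*sqrt(19) + 5*sqrt(7).
Denominator becomes 99; numerator becomes -18*sqrt(19) + 45*sqrt(7).

(-2*sqrt(19) + 5*sqrt(7))/11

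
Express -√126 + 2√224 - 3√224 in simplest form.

-7*√14

√126 = 3*√14; 2√224 = 8*√14; 3√224 = 12*√14
Combine: (-3 + 8 - 12)·√14 = -7*√14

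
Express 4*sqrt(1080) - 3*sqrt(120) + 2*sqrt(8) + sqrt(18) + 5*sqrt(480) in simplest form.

7*sqrt(2) + 38*sqrt(30)

4*sqrt(1080) = 24*sqrt(30); 3*sqrt(120) = 6*sqrt(30); 2*sqrt(8) = 4*sqrt(2); sqrt(18) = 3*sqrt(2); 5*sqrt(480) = 20*sqrt(30)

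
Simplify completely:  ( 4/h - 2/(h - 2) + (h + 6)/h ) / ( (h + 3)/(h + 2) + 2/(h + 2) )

Numerator: 4/h - 2/(h - 2) + (h + 6)/h = (h^2 + 6*h - 20)/(h^2 - 2*h)
Denominator: (h + 3)/(h + 2) + 2/(h + 2) = (h + 5)/(h + 2)
Divide: ((h^2 + 6*h - 20)/(h^2 - 2*h)) · ((h + 2)/(h + 5)) = (h^3 + 8*h^2 - 8*h - 40)/(h^3 + 3*h^2 - 10*h)

(h^3 + 8*h^2 - 8*h - 40)/(h^3 + 3*h^2 - 10*h)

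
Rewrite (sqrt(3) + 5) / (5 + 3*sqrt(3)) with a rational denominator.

Multiply numerator and denominator by -3*sqrt(3) + 5.
Denominator becomes -2; numerator becomes -10*sqrt(3) + 16.

-8 + 5*sqrt(3)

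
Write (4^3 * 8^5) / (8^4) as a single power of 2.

4^3 = 2^6; 8^5 = 2^15; 8^4 = 2^12
Combine exponents: 2^9

2^9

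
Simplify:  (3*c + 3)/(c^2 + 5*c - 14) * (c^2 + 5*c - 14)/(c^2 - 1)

3/(c - 1)

Factor: 3*c + 3 = 3*(c + 1);  c^2 + 5*c - 14 = (c - 2)*(c + 7);  c^2 + 5*c - 14 = (c - 2)*(c + 7);  c^2 - 1 = (c + 1)*(c - 1)
Cancel the common factors (c + 1), (c - 2), (c + 7).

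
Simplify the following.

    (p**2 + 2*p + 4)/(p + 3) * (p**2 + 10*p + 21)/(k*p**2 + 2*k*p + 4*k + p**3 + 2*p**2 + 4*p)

(p + 7)/(k + p)

Factor: p**2 + 10*p + 21 = (p + 3)*(p + 7);  k*p**2 + 2*k*p + 4*k + p**3 + 2*p**2 + 4*p = (p**2 + 2*p + 4)*(k + p)
Cancel the common factors (p**2 + 2*p + 4), (p + 3).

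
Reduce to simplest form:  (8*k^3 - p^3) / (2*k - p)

(2*k)^3 - p^3 = (2*k - p)(4*k^2 + 2*k*p + p^2).

4*k^2 + 2*k*p + p^2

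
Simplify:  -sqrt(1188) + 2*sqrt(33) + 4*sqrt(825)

sqrt(1188) = 6*sqrt(33); 2*sqrt(33) = 2*sqrt(33); 4*sqrt(825) = 20*sqrt(33)
Combine: (-6 + 2 + 20)·sqrt(33) = 16*sqrt(33)

16*sqrt(33)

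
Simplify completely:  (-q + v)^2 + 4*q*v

Expand the square and combine the 4*q*v term.

(q + v)^2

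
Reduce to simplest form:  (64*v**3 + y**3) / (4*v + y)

Factor as (a+b)(a**2-ab+b**2) with a=y, b=(4*v).

16*v**2 - 4*v*y + y**2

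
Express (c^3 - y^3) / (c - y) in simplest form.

Apply the difference-of-cubes factorisation and cancel (c - y).

c^2 + c*y + y^2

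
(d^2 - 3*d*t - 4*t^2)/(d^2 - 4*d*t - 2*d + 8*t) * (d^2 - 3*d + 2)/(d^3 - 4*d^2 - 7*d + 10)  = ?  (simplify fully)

Factor: d^2 - 3*d*t - 4*t^2 = (d - 4*t)*(d + t);  d^2 - 4*d*t - 2*d + 8*t = (d - 2)*(d - 4*t);  d^2 - 3*d + 2 = (d - 2)*(d - 1);  d^3 - 4*d^2 - 7*d + 10 = (d + 2)*(d - 5)*(d - 1)
Cancel the common factors (d - 2), (d - 4*t), (d - 1).

(d + t)/(d^2 - 3*d - 10)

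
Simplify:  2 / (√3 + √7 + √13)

Group as (√3 + √13) + √7; multiply by (√3 + √13) - √7, then rationalise the remaining surd.

(-4*√273 - 6*√13 + 18*√7 + 34*√3)/75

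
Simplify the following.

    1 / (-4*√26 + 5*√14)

(-4*√26 - 5*√14)/66

Multiply numerator and denominator by 5*√14 + 4*√26.
Denominator becomes -66; numerator becomes 5*√14 + 4*√26.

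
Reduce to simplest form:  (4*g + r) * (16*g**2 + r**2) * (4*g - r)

256*g**4 - r**4

((4*g)+r)((4*g)-r) = 16*g**2 - r**2; continue pairing.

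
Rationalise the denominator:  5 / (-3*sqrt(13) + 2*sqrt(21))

Multiply numerator and denominator by 2*sqrt(21) + 3*sqrt(13).
Denominator becomes -33; numerator becomes 10*sqrt(21) + 15*sqrt(13).

(-15*sqrt(13) - 10*sqrt(21))/33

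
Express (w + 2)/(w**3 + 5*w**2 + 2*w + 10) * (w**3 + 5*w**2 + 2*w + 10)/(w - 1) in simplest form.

Factor: w**3 + 5*w**2 + 2*w + 10 = (w**2 + 2)*(w + 5);  w**3 + 5*w**2 + 2*w + 10 = (w**2 + 2)*(w + 5)
Cancel the common factors (w**2 + 2), (w + 5).

(w + 2)/(w - 1)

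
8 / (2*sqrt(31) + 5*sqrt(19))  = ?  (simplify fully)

Multiply numerator and denominator by -5*sqrt(19) + 2*sqrt(31).
Denominator becomes -351; numerator becomes -40*sqrt(19) + 16*sqrt(31).

(-16*sqrt(31) + 40*sqrt(19))/351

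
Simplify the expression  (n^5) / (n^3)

n^2

Quotient: n^2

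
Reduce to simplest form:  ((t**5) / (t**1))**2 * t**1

t**9

Inside the bracket: t**4
Raise to the power 2: t**8
Multiply by t**1: add exponents.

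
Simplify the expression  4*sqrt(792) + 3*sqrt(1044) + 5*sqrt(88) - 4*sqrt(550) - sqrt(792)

4*sqrt(792) = 24*sqrt(22); 3*sqrt(1044) = 18*sqrt(29); 5*sqrt(88) = 10*sqrt(22); 4*sqrt(550) = 20*sqrt(22); sqrt(792) = 6*sqrt(22)

8*sqrt(22) + 18*sqrt(29)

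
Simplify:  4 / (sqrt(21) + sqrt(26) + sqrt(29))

Group as (sqrt(21) + sqrt(29)) + sqrt(26); multiply by (sqrt(21) + sqrt(29)) - sqrt(26), then rationalise the remaining surd.

(-2*sqrt(15834) + 18*sqrt(29) + 24*sqrt(26) + 34*sqrt(21))/465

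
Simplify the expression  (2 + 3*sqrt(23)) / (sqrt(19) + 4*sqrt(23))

(-3*sqrt(437) - 2*sqrt(19) + 8*sqrt(23) + 276)/349

Multiply numerator and denominator by -sqrt(19) + 4*sqrt(23).
Denominator becomes 349; numerator becomes -3*sqrt(437) - 2*sqrt(19) + 8*sqrt(23) + 276.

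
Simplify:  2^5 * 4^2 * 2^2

2^11

2^5 = 2^5; 4^2 = 2^4; 2^2 = 2^2
Combine exponents: 2^11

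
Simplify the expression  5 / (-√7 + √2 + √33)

Group as (√2 + √33) - √7; multiply by (√2 + √33) + √7, then rationalise the remaining surd.

(-19*√2 - √462 + 14*√7 + 12*√33)/52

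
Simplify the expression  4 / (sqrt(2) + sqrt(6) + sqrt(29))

Group as (sqrt(6) + sqrt(29)) + sqrt(2); multiply by (sqrt(6) + sqrt(29)) - sqrt(2), then rationalise the remaining surd.

(-100*sqrt(6) - 132*sqrt(2) + 16*sqrt(87) + 84*sqrt(29))/393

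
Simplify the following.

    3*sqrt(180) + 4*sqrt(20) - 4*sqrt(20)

18*sqrt(5)

3*sqrt(180) = 18*sqrt(5); 4*sqrt(20) = 8*sqrt(5); 4*sqrt(20) = 8*sqrt(5)
Combine: (18 + 8 - 8)·sqrt(5) = 18*sqrt(5)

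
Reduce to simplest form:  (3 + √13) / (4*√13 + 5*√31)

(-52 - 12*√13 + 15*√31 + 5*√403)/567

Multiply numerator and denominator by -5*√31 + 4*√13.
Denominator becomes -567; numerator becomes -5*√403 - 15*√31 + 12*√13 + 52.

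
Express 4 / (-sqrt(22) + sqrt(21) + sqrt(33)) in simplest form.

Group as (sqrt(21) + sqrt(33)) - sqrt(22); multiply by (sqrt(21) + sqrt(33)) + sqrt(22), then rationalise the remaining surd.

(-32*sqrt(22) + 10*sqrt(33) + 34*sqrt(21) + 66*sqrt(14))/437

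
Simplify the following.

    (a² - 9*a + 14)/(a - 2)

a - 7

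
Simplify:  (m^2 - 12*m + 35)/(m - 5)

Factor: m^2 - 12*m + 35 = (m - 5)*(m - 7)
Cancel the common factor (m - 5).

m - 7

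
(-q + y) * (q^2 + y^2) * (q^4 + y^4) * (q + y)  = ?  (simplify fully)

-q^8 + y^8

Pair the conjugate factors: (y+q)(y-q) = -q^2 + y^2, then repeat with the next factor.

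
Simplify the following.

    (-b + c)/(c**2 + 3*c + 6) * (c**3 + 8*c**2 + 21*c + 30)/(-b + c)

Factor: c**3 + 8*c**2 + 21*c + 30 = (c**2 + 3*c + 6)*(c + 5)
Cancel the common factors (c**2 + 3*c + 6), (-b + c).

c + 5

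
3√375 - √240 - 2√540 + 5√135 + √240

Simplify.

18*√15

3√375 = 15*√15; √240 = 4*√15; 2√540 = 12*√15; 5√135 = 15*√15; √240 = 4*√15
Combine: (15 - 4 - 12 + 15 + 4)·√15 = 18*√15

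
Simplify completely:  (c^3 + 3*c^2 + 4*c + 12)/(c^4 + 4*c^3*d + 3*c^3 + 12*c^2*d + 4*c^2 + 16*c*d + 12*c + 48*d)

1/(c + 4*d)

Factor: c^3 + 3*c^2 + 4*c + 12 = (c + 3)*(c^2 + 4);  c^4 + 4*c^3*d + 3*c^3 + 12*c^2*d + 4*c^2 + 16*c*d + 12*c + 48*d = (c + 4*d)*(c + 3)*(c^2 + 4)
Cancel the common factors (c^2 + 4), (c + 3).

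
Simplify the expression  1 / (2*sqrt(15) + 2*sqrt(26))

(-sqrt(15) + sqrt(26))/22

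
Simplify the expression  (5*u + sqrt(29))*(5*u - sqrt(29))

25*u^2 - 29

(5*u)^2 - (sqrt(29))^2 = 25*u^2 - 29.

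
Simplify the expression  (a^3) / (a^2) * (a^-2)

1/a

Quotient: a^1
Multiply by (a^-2): add exponents.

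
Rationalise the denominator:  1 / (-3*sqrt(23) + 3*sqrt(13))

Multiply numerator and denominator by 3*sqrt(13) + 3*sqrt(23).
Denominator becomes -90; numerator becomes 3*sqrt(13) + 3*sqrt(23).

(-sqrt(23) - sqrt(13))/30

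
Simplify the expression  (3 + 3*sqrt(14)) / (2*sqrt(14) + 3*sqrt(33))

Multiply numerator and denominator by -3*sqrt(33) + 2*sqrt(14).
Denominator becomes -241; numerator becomes -9*sqrt(462) - 9*sqrt(33) + 6*sqrt(14) + 84.

(-84 - 6*sqrt(14) + 9*sqrt(33) + 9*sqrt(462))/241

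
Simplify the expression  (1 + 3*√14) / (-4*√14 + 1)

Multiply numerator and denominator by 1 + 4*√14.
Denominator becomes -223; numerator becomes 7*√14 + 169.

(-169 - 7*√14)/223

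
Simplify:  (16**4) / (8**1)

16**4 = 2**16; 8**1 = 2**3
Combine exponents: 2**13

2**13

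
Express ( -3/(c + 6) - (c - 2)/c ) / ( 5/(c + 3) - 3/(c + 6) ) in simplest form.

Numerator: -3/(c + 6) - (c - 2)/c = (-c^2 - 7*c + 12)/(c^2 + 6*c)
Denominator: 5/(c + 3) - 3/(c + 6) = (2*c + 21)/(c^2 + 9*c + 18)
Divide: ((-c^2 - 7*c + 12)/(c^2 + 6*c)) · ((c^2 + 9*c + 18)/(2*c + 21)) = (-c^3 - 10*c^2 - 9*c + 36)/(2*c^2 + 21*c)

(-c^3 - 10*c^2 - 9*c + 36)/(2*c^2 + 21*c)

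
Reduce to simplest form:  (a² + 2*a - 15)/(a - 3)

Factor: a² + 2*a - 15 = (a + 5)·(a - 3)
Cancel the common factor (a - 3).

a + 5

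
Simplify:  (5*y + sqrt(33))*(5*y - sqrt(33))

(5*y)^2 - (sqrt(33))^2 = 25*y^2 - 33.

25*y^2 - 33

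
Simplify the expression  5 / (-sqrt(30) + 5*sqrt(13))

(sqrt(30) + 5*sqrt(13))/59

Multiply numerator and denominator by sqrt(30) + 5*sqrt(13).
Denominator becomes 295; numerator becomes 5*sqrt(30) + 25*sqrt(13).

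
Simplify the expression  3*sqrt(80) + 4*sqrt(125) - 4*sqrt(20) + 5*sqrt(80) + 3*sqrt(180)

62*sqrt(5)

3*sqrt(80) = 12*sqrt(5); 4*sqrt(125) = 20*sqrt(5); 4*sqrt(20) = 8*sqrt(5); 5*sqrt(80) = 20*sqrt(5); 3*sqrt(180) = 18*sqrt(5)
Combine: (12 + 20 - 8 + 20 + 18)·sqrt(5) = 62*sqrt(5)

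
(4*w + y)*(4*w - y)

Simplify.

16*w^2 - y^2

Product of conjugates: (P+Q)(P-Q) = P^2 - Q^2.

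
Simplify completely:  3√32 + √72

18*√2

3√32 = 12*√2; √72 = 6*√2
Combine: (12 + 6)·√2 = 18*√2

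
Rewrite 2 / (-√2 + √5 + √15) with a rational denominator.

Group as (√5 + √15) - √2; multiply by (√5 + √15) + √2, then rationalise the remaining surd.

(-6*√5 - 5*√6 + 9*√2 + 4*√15)/6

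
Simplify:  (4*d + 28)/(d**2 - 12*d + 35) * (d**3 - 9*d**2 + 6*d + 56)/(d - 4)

(4*d**2 + 36*d + 56)/(d - 5)

Factor: 4*d + 28 = 4*(d + 7);  d**2 - 12*d + 35 = (d - 5)*(d - 7);  d**3 - 9*d**2 + 6*d + 56 = (d + 2)*(d - 7)*(d - 4)
Cancel the common factors (d - 7), (d - 4).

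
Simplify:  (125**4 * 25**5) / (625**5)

125**4 = 5**12; 25**5 = 5**10; 625**5 = 5**20
Combine exponents: 5**2

5**2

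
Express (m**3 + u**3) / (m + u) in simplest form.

m**2 - m*u + u**2

m**3 + u**3 = (m + u)(m**2 - m*u + u**2).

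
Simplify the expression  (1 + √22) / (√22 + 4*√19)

(-22 - √22 + 4*√19 + 4*√418)/282

Multiply numerator and denominator by -4*√19 + √22.
Denominator becomes -282; numerator becomes -4*√418 - 4*√19 + √22 + 22.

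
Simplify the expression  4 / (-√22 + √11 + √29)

Group as (√11 + √29) - √22; multiply by (√11 + √29) + √22, then rationalise the remaining surd.

(-9*√22 + 2*√29 + 20*√11 + 11*√58)/119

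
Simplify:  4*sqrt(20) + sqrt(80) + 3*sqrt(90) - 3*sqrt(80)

9*sqrt(10)

4*sqrt(20) = 8*sqrt(5); sqrt(80) = 4*sqrt(5); 3*sqrt(90) = 9*sqrt(10); 3*sqrt(80) = 12*sqrt(5)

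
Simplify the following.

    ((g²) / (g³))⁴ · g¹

Inside the bracket: (g^-1)
Raise to the power 4: (g^-4)
Multiply by g¹: add exponents.

g^(-3)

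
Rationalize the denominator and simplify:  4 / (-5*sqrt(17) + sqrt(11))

Multiply numerator and denominator by sqrt(11) + 5*sqrt(17).
Denominator becomes -414; numerator becomes 4*sqrt(11) + 20*sqrt(17).

(-10*sqrt(17) - 2*sqrt(11))/207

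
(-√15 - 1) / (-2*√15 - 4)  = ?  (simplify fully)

(-√15 + 13)/22

Multiply numerator and denominator by -4 + 2*√15.
Denominator becomes -44; numerator becomes -26 + 2*√15.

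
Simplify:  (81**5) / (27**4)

3**8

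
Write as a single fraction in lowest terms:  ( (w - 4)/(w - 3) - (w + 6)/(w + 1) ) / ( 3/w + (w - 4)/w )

(-6*w² + 14*w)/(w³ - 3*w² - w + 3)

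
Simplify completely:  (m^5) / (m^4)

m

Quotient: m^1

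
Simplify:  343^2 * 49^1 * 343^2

7^14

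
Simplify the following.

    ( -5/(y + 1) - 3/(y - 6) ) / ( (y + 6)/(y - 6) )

Numerator: -5/(y + 1) - 3/(y - 6) = (-8*y + 27)/(y**2 - 5*y - 6)
Denominator: (y + 6)/(y - 6) = (y + 6)/(y - 6)
Divide: ((-8*y + 27)/(y**2 - 5*y - 6)) · ((y - 6)/(y + 6)) = (-8*y + 27)/(y**2 + 7*y + 6)

(-8*y + 27)/(y**2 + 7*y + 6)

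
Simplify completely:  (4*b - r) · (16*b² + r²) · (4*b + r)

256*b⁴ - r⁴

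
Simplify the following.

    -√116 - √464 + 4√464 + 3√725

25*√29

√116 = 2*√29; √464 = 4*√29; 4√464 = 16*√29; 3√725 = 15*√29
Combine: (-2 - 4 + 16 + 15)·√29 = 25*√29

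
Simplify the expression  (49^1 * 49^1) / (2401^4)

7^(-12)

49^1 = 7^2; 49^1 = 7^2; 2401^4 = 7^16
Combine exponents: 7^(-12)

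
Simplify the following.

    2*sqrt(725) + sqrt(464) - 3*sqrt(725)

2*sqrt(725) = 10*sqrt(29); sqrt(464) = 4*sqrt(29); 3*sqrt(725) = 15*sqrt(29)
Combine: (10 + 4 - 15)·sqrt(29) = -sqrt(29)

-sqrt(29)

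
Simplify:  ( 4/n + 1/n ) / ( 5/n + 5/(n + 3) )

Numerator: 4/n + 1/n = 5/n
Denominator: 5/n + 5/(n + 3) = (10*n + 15)/(n² + 3*n)
Divide: (5/n) · ((n² + 3*n)/(10*n + 15)) = (n + 3)/(2*n + 3)

(n + 3)/(2*n + 3)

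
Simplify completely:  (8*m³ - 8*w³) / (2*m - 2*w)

4*m² + 4*m*w + 4*w²

Factor as (a-b)(a^2+ab+b^2) with a=(2*m), b=(2*w).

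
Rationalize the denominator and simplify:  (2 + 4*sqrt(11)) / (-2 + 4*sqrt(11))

(4*sqrt(11) + 45)/43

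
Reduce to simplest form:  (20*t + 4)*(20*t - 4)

Product of conjugates: (P+Q)(P-Q) = P^2 - Q^2.

400*t^2 - 16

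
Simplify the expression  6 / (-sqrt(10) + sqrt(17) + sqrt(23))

Group as (sqrt(17) + sqrt(23)) - sqrt(10); multiply by (sqrt(17) + sqrt(23)) + sqrt(10), then rationalise the remaining surd.

(-45*sqrt(10) + 6*sqrt(23) + 24*sqrt(17) + 3*sqrt(3910))/166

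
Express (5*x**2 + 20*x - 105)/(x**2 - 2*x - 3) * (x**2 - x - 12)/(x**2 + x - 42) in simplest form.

Factor: 5*x**2 + 20*x - 105 = 5*(x + 7)*(x - 3);  x**2 - 2*x - 3 = (x + 1)*(x - 3);  x**2 - x - 12 = (x + 3)*(x - 4);  x**2 + x - 42 = (x - 6)*(x + 7)
Cancel the common factors (x - 3), (x + 7).

(5*x**2 - 5*x - 60)/(x**2 - 5*x - 6)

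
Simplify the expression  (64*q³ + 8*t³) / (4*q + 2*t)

16*q² - 8*q*t + 4*t²

Factor as (a+b)(a^2-ab+b^2) with a=(4*q), b=(2*t).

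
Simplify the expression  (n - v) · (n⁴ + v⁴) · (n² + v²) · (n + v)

Pair the conjugate factors: (n+v)(n-v) = n² - v², then repeat with the next factor.

n⁸ - v⁸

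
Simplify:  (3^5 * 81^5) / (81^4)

3^9

3^5 = 3^5; 81^5 = 3^20; 81^4 = 3^16
Combine exponents: 3^9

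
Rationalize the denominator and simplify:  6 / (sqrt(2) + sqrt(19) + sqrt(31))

Group as (sqrt(2) + sqrt(19)) + sqrt(31); multiply by (sqrt(2) + sqrt(19)) - sqrt(31), then rationalise the remaining surd.

(-3*sqrt(1178) - 15*sqrt(31) + 21*sqrt(19) + 72*sqrt(2))/13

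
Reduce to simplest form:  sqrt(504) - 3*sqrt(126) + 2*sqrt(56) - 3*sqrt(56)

-5*sqrt(14)

sqrt(504) = 6*sqrt(14); 3*sqrt(126) = 9*sqrt(14); 2*sqrt(56) = 4*sqrt(14); 3*sqrt(56) = 6*sqrt(14)
Combine: (6 - 9 + 4 - 6)·sqrt(14) = -5*sqrt(14)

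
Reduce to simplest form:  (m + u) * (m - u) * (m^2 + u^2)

m^4 - u^4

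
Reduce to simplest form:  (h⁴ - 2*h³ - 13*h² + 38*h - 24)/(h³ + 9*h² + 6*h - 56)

Factor: h⁴ - 2*h³ - 13*h² + 38*h - 24 = (h - 1)·(h - 3)·(h - 2)·(h + 4);  h³ + 9*h² + 6*h - 56 = (h + 7)·(h + 4)·(h - 2)
Cancel the common factors (h + 4), (h - 2).

(h² - 4*h + 3)/(h + 7)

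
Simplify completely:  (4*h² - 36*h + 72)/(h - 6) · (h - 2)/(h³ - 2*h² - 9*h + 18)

4/(h + 3)

Factor: 4*h² - 36*h + 72 = 4·(h - 3)·(h - 6);  h³ - 2*h² - 9*h + 18 = (h - 2)·(h + 3)·(h - 3)
Cancel the common factors (h - 6), (h - 2), (h - 3).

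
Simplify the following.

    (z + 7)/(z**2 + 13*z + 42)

Factor: z**2 + 13*z + 42 = (z + 6)*(z + 7)
Cancel the common factor (z + 7).

1/(z + 6)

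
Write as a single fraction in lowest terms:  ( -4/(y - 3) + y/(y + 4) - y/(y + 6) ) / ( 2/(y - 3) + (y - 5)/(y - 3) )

(-2*y^2 - 46*y - 96)/(y^3 + 7*y^2 - 6*y - 72)

Numerator: -4/(y - 3) + y/(y + 4) - y/(y + 6) = (-2*y^2 - 46*y - 96)/(y^3 + 7*y^2 - 6*y - 72)
Denominator: 2/(y - 3) + (y - 5)/(y - 3) = 1
Divide: ((-2*y^2 - 46*y - 96)/(y^3 + 7*y^2 - 6*y - 72)) · (1) = (-2*y^2 - 46*y - 96)/(y^3 + 7*y^2 - 6*y - 72)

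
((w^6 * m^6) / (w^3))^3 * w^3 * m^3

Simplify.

Inside the bracket: w^3 * m^6
Raise to the power 3: w^9 * m^18
Multiply by w^3 * m^3: add exponents.

m^21*w^12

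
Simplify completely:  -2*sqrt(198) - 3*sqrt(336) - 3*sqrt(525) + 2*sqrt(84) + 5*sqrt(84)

2*sqrt(198) = 6*sqrt(22); 3*sqrt(336) = 12*sqrt(21); 3*sqrt(525) = 15*sqrt(21); 2*sqrt(84) = 4*sqrt(21); 5*sqrt(84) = 10*sqrt(21)

-13*sqrt(21) - 6*sqrt(22)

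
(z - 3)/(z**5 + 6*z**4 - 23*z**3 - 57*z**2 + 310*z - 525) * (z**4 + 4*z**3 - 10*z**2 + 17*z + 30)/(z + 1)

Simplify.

(z + 6)/(z**2 + 12*z + 35)

Factor: z**5 + 6*z**4 - 23*z**3 - 57*z**2 + 310*z - 525 = (z + 5)*(z**2 - 3*z + 5)*(z + 7)*(z - 3);  z**4 + 4*z**3 - 10*z**2 + 17*z + 30 = (z + 6)*(z**2 - 3*z + 5)*(z + 1)
Cancel the common factors (z**2 - 3*z + 5), (z + 1), (z - 3).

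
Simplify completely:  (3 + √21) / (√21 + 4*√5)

Multiply numerator and denominator by -4*√5 + √21.
Denominator becomes -59; numerator becomes -4*√105 - 12*√5 + 3*√21 + 21.

(-21 - 3*√21 + 12*√5 + 4*√105)/59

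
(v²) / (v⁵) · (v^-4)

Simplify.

v^(-7)

Quotient: (v^-3)
Multiply by (v^-4): add exponents.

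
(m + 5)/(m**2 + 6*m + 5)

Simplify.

1/(m + 1)

Factor: m**2 + 6*m + 5 = (m + 5)*(m + 1)
Cancel the common factor (m + 5).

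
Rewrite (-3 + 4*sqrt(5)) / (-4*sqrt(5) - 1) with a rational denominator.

Multiply numerator and denominator by -1 + 4*sqrt(5).
Denominator becomes -79; numerator becomes -16*sqrt(5) + 83.

(-83 + 16*sqrt(5))/79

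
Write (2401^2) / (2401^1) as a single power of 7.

2401^2 = 7^8; 2401^1 = 7^4
Combine exponents: 7^4

7^4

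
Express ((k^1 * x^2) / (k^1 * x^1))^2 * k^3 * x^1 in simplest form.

k^3*x^3

Inside the bracket: x^1
Raise to the power 2: x^2
Multiply by k^3 * x^1: add exponents.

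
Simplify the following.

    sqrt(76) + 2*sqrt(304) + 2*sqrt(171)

sqrt(76) = 2*sqrt(19); 2*sqrt(304) = 8*sqrt(19); 2*sqrt(171) = 6*sqrt(19)
Combine: (2 + 8 + 6)·sqrt(19) = 16*sqrt(19)

16*sqrt(19)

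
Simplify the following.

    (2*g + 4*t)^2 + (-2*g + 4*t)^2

Binomially expand both and collect terms in (4*t), (2*g).

8*g^2 + 32*t^2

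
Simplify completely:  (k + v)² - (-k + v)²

4*k*v

Write as f(v,k) - f(v,-k) and expand.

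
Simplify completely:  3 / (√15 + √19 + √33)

Group as (√15 + √33) + √19; multiply by (√15 + √33) - √19, then rationalise the remaining surd.

(-18*√1045 + 3*√33 + 87*√19 + 111*√15)/1139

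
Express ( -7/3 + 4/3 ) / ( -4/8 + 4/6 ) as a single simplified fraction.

-6

Numerator: -7/3 + 4/3 = -1
Denominator: -4/8 + 4/6 = 1/6
Divide: (-1) · (6) = -6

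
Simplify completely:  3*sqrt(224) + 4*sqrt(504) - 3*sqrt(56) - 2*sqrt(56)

3*sqrt(224) = 12*sqrt(14); 4*sqrt(504) = 24*sqrt(14); 3*sqrt(56) = 6*sqrt(14); 2*sqrt(56) = 4*sqrt(14)
Combine: (12 + 24 - 6 - 4)·sqrt(14) = 26*sqrt(14)

26*sqrt(14)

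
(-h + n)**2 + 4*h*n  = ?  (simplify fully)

Expand the square and combine the 4*h*n term.

(h + n)**2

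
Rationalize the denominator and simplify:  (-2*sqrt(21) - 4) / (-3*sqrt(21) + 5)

Multiply numerator and denominator by 5 + 3*sqrt(21).
Denominator becomes -164; numerator becomes -146 - 22*sqrt(21).

(11*sqrt(21) + 73)/82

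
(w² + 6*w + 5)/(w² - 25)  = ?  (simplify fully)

(w + 1)/(w - 5)

Factor: w² + 6*w + 5 = (w + 1)·(w + 5);  w² - 25 = (w - 5)·(w + 5)
Cancel the common factor (w + 5).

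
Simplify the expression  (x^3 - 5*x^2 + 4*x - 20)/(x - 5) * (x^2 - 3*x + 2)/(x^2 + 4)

Factor: x^3 - 5*x^2 + 4*x - 20 = (x^2 + 4)*(x - 5);  x^2 - 3*x + 2 = (x - 2)*(x - 1)
Cancel the common factors (x^2 + 4), (x - 5).

x^2 - 3*x + 2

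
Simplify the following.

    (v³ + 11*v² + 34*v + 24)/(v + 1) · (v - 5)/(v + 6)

Factor: v³ + 11*v² + 34*v + 24 = (v + 6)·(v + 4)·(v + 1)
Cancel the common factors (v + 6), (v + 1).

v² - v - 20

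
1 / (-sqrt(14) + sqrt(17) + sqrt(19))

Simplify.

(-11*sqrt(14) + 6*sqrt(19) + 8*sqrt(17) + sqrt(4522))/404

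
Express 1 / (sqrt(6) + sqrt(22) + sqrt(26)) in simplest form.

(-2*sqrt(858) + sqrt(26) + 5*sqrt(22) + 21*sqrt(6))/262

Group as (sqrt(6) + sqrt(22)) + sqrt(26); multiply by (sqrt(6) + sqrt(22)) - sqrt(26), then rationalise the remaining surd.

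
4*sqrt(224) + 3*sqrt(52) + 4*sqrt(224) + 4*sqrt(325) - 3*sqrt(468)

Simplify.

4*sqrt(224) = 16*sqrt(14); 3*sqrt(52) = 6*sqrt(13); 4*sqrt(224) = 16*sqrt(14); 4*sqrt(325) = 20*sqrt(13); 3*sqrt(468) = 18*sqrt(13)

8*sqrt(13) + 32*sqrt(14)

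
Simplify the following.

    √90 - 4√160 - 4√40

-21*√10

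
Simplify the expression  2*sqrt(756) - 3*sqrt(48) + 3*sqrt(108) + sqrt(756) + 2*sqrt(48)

2*sqrt(756) = 12*sqrt(21); 3*sqrt(48) = 12*sqrt(3); 3*sqrt(108) = 18*sqrt(3); sqrt(756) = 6*sqrt(21); 2*sqrt(48) = 8*sqrt(3)

14*sqrt(3) + 18*sqrt(21)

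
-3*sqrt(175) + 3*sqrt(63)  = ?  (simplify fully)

-6*sqrt(7)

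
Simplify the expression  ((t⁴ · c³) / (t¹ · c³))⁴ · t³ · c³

c³*t^15

Inside the bracket: t³
Raise to the power 4: t^12
Multiply by t³ · c³: add exponents.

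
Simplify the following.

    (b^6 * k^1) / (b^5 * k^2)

Quotient: b^1 * (k^-1)

b/k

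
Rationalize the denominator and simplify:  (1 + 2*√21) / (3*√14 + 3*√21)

Multiply numerator and denominator by -3*√14 + 3*√21.
Denominator becomes 63; numerator becomes -42*√6 - 3*√14 + 3*√21 + 126.

(-14*√6 - √14 + √21 + 42)/21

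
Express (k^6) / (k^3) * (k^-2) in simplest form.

k

Quotient: k^3
Multiply by (k^-2): add exponents.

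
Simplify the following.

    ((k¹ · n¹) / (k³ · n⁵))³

1/(k⁶*n^12)

Inside the bracket: (k^-2) · (n^-4)
Raise to the power 3: (k^-6) · (n^-12)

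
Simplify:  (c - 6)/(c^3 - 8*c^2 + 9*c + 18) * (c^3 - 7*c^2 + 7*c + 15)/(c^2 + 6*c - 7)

Factor: c^3 - 8*c^2 + 9*c + 18 = (c - 6)*(c + 1)*(c - 3);  c^3 - 7*c^2 + 7*c + 15 = (c - 3)*(c + 1)*(c - 5);  c^2 + 6*c - 7 = (c - 1)*(c + 7)
Cancel the common factors (c - 3), (c - 6), (c + 1).

(c - 5)/(c^2 + 6*c - 7)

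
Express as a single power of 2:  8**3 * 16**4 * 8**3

2**34

8**3 = 2**9; 16**4 = 2**16; 8**3 = 2**9
Combine exponents: 2**34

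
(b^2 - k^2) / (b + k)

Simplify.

Difference of squares: factor out (b + k).

b - k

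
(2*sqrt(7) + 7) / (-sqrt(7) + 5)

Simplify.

(17*sqrt(7) + 49)/18

Multiply numerator and denominator by sqrt(7) + 5.
Denominator becomes 18; numerator becomes 17*sqrt(7) + 49.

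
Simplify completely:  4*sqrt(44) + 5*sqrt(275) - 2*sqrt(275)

4*sqrt(44) = 8*sqrt(11); 5*sqrt(275) = 25*sqrt(11); 2*sqrt(275) = 10*sqrt(11)
Combine: (8 + 25 - 10)·sqrt(11) = 23*sqrt(11)

23*sqrt(11)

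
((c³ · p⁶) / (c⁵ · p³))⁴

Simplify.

Inside the bracket: (c^-2) · p³
Raise to the power 4: (c^-8) · p^12

p^12/c⁸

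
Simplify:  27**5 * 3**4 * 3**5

27**5 = 3**15; 3**4 = 3**4; 3**5 = 3**5
Combine exponents: 3**24

3**24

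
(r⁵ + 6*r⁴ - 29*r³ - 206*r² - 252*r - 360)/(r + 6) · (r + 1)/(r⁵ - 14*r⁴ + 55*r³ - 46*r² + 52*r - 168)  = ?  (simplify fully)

(r² + 6*r + 5)/(r² - 9*r + 14)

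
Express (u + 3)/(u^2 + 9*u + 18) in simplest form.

Factor: u^2 + 9*u + 18 = (u + 6)*(u + 3)
Cancel the common factor (u + 3).

1/(u + 6)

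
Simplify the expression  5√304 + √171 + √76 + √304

29*√19

5√304 = 20*√19; √171 = 3*√19; √76 = 2*√19; √304 = 4*√19
Combine: (20 + 3 + 2 + 4)·√19 = 29*√19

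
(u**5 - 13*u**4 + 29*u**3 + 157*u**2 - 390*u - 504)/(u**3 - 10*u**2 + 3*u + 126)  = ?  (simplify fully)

Factor: u**5 - 13*u**4 + 29*u**3 + 157*u**2 - 390*u - 504 = (u + 1)*(u - 7)*(u + 3)*(u - 6)*(u - 4);  u**3 - 10*u**2 + 3*u + 126 = (u - 6)*(u + 3)*(u - 7)
Cancel the common factors (u + 3), (u - 7), (u - 6).

u**2 - 3*u - 4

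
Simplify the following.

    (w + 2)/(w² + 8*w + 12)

1/(w + 6)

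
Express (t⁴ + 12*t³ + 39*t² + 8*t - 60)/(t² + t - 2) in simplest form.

t² + 11*t + 30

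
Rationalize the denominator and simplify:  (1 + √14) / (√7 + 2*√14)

(-7*√2 - √7 + 2*√14 + 28)/49

Multiply numerator and denominator by -√7 + 2*√14.
Denominator becomes 49; numerator becomes -7*√2 - √7 + 2*√14 + 28.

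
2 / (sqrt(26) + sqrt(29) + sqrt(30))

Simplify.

Group as (sqrt(29) + sqrt(30)) + sqrt(26); multiply by (sqrt(29) + sqrt(30)) - sqrt(26), then rationalise the remaining surd.

(-8*sqrt(5655) + 50*sqrt(30) + 54*sqrt(29) + 66*sqrt(26))/2391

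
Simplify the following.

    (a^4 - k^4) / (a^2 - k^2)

a^4 - k^4 factors as (a - k)*(a + k)*(a^2 + k^2).

a^2 + k^2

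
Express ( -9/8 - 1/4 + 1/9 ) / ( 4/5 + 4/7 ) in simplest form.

-3185/3456

Numerator: -9/8 - 1/4 + 1/9 = -91/72
Denominator: 4/5 + 4/7 = 48/35
Divide: (-91/72) · (35/48) = -3185/3456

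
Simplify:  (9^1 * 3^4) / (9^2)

9^1 = 3^2; 3^4 = 3^4; 9^2 = 3^4
Combine exponents: 3^2

3^2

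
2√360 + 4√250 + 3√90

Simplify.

41*√10

2√360 = 12*√10; 4√250 = 20*√10; 3√90 = 9*√10
Combine: (12 + 20 + 9)·√10 = 41*√10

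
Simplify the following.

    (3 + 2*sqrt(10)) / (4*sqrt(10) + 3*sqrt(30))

(-80 - 12*sqrt(10) + 9*sqrt(30) + 60*sqrt(3))/110

Multiply numerator and denominator by -3*sqrt(30) + 4*sqrt(10).
Denominator becomes -110; numerator becomes -60*sqrt(3) - 9*sqrt(30) + 12*sqrt(10) + 80.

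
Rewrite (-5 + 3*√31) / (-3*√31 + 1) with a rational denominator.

Multiply numerator and denominator by 1 + 3*√31.
Denominator becomes -278; numerator becomes -12*√31 + 274.

(-137 + 6*√31)/139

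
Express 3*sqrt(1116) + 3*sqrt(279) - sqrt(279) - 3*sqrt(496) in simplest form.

12*sqrt(31)

3*sqrt(1116) = 18*sqrt(31); 3*sqrt(279) = 9*sqrt(31); sqrt(279) = 3*sqrt(31); 3*sqrt(496) = 12*sqrt(31)
Combine: (18 + 9 - 3 - 12)·sqrt(31) = 12*sqrt(31)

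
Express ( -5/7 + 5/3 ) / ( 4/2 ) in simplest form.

10/21

Numerator: -5/7 + 5/3 = 20/21
Denominator: 4/2 = 2
Divide: (20/21) · (1/2) = 10/21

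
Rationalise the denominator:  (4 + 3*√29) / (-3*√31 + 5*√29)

(12*√31 + 20*√29 + 9*√899 + 435)/446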